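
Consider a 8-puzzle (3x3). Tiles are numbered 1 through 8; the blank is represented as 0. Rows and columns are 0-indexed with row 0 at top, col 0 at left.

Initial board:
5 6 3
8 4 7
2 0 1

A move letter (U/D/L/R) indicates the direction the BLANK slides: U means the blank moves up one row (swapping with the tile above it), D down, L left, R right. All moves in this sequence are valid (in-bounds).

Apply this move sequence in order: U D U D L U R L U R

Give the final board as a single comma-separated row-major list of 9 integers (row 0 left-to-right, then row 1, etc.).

Answer: 6, 0, 3, 5, 4, 7, 8, 2, 1

Derivation:
After move 1 (U):
5 6 3
8 0 7
2 4 1

After move 2 (D):
5 6 3
8 4 7
2 0 1

After move 3 (U):
5 6 3
8 0 7
2 4 1

After move 4 (D):
5 6 3
8 4 7
2 0 1

After move 5 (L):
5 6 3
8 4 7
0 2 1

After move 6 (U):
5 6 3
0 4 7
8 2 1

After move 7 (R):
5 6 3
4 0 7
8 2 1

After move 8 (L):
5 6 3
0 4 7
8 2 1

After move 9 (U):
0 6 3
5 4 7
8 2 1

After move 10 (R):
6 0 3
5 4 7
8 2 1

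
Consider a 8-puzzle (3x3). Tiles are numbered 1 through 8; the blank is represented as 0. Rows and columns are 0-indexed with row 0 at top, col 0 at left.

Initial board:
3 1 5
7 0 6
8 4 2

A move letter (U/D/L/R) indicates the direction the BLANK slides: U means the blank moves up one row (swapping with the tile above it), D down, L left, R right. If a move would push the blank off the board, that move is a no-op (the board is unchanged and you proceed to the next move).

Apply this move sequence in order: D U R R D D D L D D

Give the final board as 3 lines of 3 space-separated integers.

After move 1 (D):
3 1 5
7 4 6
8 0 2

After move 2 (U):
3 1 5
7 0 6
8 4 2

After move 3 (R):
3 1 5
7 6 0
8 4 2

After move 4 (R):
3 1 5
7 6 0
8 4 2

After move 5 (D):
3 1 5
7 6 2
8 4 0

After move 6 (D):
3 1 5
7 6 2
8 4 0

After move 7 (D):
3 1 5
7 6 2
8 4 0

After move 8 (L):
3 1 5
7 6 2
8 0 4

After move 9 (D):
3 1 5
7 6 2
8 0 4

After move 10 (D):
3 1 5
7 6 2
8 0 4

Answer: 3 1 5
7 6 2
8 0 4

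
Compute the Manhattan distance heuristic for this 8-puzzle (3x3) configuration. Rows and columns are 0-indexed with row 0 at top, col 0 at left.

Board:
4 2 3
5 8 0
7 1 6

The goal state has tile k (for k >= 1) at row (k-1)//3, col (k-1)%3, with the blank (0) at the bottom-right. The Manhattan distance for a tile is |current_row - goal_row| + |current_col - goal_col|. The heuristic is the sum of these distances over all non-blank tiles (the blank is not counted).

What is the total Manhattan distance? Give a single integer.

Tile 4: (0,0)->(1,0) = 1
Tile 2: (0,1)->(0,1) = 0
Tile 3: (0,2)->(0,2) = 0
Tile 5: (1,0)->(1,1) = 1
Tile 8: (1,1)->(2,1) = 1
Tile 7: (2,0)->(2,0) = 0
Tile 1: (2,1)->(0,0) = 3
Tile 6: (2,2)->(1,2) = 1
Sum: 1 + 0 + 0 + 1 + 1 + 0 + 3 + 1 = 7

Answer: 7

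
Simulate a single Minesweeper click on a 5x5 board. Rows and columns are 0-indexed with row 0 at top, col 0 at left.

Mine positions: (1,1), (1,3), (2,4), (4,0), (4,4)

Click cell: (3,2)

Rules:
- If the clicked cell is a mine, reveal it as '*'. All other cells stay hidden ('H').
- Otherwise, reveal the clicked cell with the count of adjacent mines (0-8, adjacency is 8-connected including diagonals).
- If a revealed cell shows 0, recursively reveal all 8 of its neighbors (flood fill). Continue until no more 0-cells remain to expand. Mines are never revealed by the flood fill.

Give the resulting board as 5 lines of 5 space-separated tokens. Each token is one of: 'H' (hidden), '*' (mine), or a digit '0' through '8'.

H H H H H
H H H H H
H 1 2 2 H
H 1 0 2 H
H 1 0 1 H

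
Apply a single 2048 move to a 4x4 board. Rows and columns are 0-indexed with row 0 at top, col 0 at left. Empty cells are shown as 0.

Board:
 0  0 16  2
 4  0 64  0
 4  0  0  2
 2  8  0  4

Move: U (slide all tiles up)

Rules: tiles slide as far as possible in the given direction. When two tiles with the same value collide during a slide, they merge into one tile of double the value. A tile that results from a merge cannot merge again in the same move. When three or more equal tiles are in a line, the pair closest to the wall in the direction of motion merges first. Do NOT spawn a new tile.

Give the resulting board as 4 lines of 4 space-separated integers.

Answer:  8  8 16  4
 2  0 64  4
 0  0  0  0
 0  0  0  0

Derivation:
Slide up:
col 0: [0, 4, 4, 2] -> [8, 2, 0, 0]
col 1: [0, 0, 0, 8] -> [8, 0, 0, 0]
col 2: [16, 64, 0, 0] -> [16, 64, 0, 0]
col 3: [2, 0, 2, 4] -> [4, 4, 0, 0]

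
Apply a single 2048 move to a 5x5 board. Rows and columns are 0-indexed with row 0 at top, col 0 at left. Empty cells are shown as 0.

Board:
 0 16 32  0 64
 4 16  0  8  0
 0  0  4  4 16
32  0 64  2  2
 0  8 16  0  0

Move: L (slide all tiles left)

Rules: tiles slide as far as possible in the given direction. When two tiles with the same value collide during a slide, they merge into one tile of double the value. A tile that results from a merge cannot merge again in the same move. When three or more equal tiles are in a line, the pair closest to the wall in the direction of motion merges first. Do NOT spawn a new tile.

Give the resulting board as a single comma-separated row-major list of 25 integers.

Slide left:
row 0: [0, 16, 32, 0, 64] -> [16, 32, 64, 0, 0]
row 1: [4, 16, 0, 8, 0] -> [4, 16, 8, 0, 0]
row 2: [0, 0, 4, 4, 16] -> [8, 16, 0, 0, 0]
row 3: [32, 0, 64, 2, 2] -> [32, 64, 4, 0, 0]
row 4: [0, 8, 16, 0, 0] -> [8, 16, 0, 0, 0]

Answer: 16, 32, 64, 0, 0, 4, 16, 8, 0, 0, 8, 16, 0, 0, 0, 32, 64, 4, 0, 0, 8, 16, 0, 0, 0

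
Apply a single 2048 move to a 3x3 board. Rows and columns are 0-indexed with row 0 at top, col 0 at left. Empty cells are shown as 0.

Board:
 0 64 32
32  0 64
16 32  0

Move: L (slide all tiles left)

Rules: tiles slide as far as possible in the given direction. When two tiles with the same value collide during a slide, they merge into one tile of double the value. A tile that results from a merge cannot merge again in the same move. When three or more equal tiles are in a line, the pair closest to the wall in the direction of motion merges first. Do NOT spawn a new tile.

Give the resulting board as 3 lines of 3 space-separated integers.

Answer: 64 32  0
32 64  0
16 32  0

Derivation:
Slide left:
row 0: [0, 64, 32] -> [64, 32, 0]
row 1: [32, 0, 64] -> [32, 64, 0]
row 2: [16, 32, 0] -> [16, 32, 0]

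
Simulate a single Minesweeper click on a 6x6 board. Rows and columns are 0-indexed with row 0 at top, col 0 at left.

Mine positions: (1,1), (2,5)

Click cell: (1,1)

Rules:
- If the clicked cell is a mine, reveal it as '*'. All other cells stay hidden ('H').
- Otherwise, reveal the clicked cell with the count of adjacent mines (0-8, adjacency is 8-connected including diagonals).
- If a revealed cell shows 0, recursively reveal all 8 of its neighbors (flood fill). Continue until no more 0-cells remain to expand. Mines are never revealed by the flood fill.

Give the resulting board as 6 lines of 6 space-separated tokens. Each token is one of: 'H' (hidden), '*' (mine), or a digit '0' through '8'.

H H H H H H
H * H H H H
H H H H H H
H H H H H H
H H H H H H
H H H H H H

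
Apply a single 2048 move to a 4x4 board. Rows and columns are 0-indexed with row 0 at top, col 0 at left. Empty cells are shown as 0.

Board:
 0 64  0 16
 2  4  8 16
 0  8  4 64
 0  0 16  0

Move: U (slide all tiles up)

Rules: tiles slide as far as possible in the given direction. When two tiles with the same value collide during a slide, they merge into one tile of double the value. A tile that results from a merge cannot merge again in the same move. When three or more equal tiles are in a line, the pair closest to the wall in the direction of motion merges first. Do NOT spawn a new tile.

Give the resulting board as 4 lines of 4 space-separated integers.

Answer:  2 64  8 32
 0  4  4 64
 0  8 16  0
 0  0  0  0

Derivation:
Slide up:
col 0: [0, 2, 0, 0] -> [2, 0, 0, 0]
col 1: [64, 4, 8, 0] -> [64, 4, 8, 0]
col 2: [0, 8, 4, 16] -> [8, 4, 16, 0]
col 3: [16, 16, 64, 0] -> [32, 64, 0, 0]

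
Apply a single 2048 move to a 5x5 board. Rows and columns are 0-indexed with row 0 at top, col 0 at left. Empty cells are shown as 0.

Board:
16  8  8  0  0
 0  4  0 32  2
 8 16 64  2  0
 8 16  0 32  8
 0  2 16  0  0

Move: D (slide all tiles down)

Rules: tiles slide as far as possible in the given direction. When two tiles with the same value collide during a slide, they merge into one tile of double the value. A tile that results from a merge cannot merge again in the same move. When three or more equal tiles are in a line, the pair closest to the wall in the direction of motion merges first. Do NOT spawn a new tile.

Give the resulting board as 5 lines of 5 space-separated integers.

Slide down:
col 0: [16, 0, 8, 8, 0] -> [0, 0, 0, 16, 16]
col 1: [8, 4, 16, 16, 2] -> [0, 8, 4, 32, 2]
col 2: [8, 0, 64, 0, 16] -> [0, 0, 8, 64, 16]
col 3: [0, 32, 2, 32, 0] -> [0, 0, 32, 2, 32]
col 4: [0, 2, 0, 8, 0] -> [0, 0, 0, 2, 8]

Answer:  0  0  0  0  0
 0  8  0  0  0
 0  4  8 32  0
16 32 64  2  2
16  2 16 32  8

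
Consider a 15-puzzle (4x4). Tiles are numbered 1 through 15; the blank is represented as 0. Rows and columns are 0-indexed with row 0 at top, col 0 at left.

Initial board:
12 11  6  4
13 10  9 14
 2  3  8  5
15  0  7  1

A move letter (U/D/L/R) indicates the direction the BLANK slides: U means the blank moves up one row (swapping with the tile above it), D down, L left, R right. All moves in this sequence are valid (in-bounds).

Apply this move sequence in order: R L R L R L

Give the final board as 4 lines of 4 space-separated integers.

Answer: 12 11  6  4
13 10  9 14
 2  3  8  5
15  0  7  1

Derivation:
After move 1 (R):
12 11  6  4
13 10  9 14
 2  3  8  5
15  7  0  1

After move 2 (L):
12 11  6  4
13 10  9 14
 2  3  8  5
15  0  7  1

After move 3 (R):
12 11  6  4
13 10  9 14
 2  3  8  5
15  7  0  1

After move 4 (L):
12 11  6  4
13 10  9 14
 2  3  8  5
15  0  7  1

After move 5 (R):
12 11  6  4
13 10  9 14
 2  3  8  5
15  7  0  1

After move 6 (L):
12 11  6  4
13 10  9 14
 2  3  8  5
15  0  7  1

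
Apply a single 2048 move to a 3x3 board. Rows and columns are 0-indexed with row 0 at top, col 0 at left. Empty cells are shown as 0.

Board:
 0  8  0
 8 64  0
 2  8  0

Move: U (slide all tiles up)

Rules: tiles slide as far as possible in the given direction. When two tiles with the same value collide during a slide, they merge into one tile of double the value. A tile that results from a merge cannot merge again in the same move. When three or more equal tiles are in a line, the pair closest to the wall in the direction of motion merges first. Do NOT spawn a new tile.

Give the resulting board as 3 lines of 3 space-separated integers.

Answer:  8  8  0
 2 64  0
 0  8  0

Derivation:
Slide up:
col 0: [0, 8, 2] -> [8, 2, 0]
col 1: [8, 64, 8] -> [8, 64, 8]
col 2: [0, 0, 0] -> [0, 0, 0]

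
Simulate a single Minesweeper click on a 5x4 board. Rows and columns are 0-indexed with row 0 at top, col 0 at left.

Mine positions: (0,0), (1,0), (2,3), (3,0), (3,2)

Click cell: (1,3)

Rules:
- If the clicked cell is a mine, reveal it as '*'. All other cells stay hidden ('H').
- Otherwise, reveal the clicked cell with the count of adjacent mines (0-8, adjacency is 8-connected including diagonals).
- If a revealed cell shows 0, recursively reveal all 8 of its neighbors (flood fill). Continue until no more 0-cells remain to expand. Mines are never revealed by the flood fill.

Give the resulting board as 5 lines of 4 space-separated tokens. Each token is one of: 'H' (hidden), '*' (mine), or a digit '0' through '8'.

H H H H
H H H 1
H H H H
H H H H
H H H H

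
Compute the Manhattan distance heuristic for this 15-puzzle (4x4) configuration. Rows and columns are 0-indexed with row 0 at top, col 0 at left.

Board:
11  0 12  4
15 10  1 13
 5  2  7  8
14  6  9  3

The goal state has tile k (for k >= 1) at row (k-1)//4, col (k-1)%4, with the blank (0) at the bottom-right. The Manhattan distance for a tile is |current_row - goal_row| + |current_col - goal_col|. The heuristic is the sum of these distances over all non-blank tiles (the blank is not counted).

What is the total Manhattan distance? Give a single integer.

Tile 11: (0,0)->(2,2) = 4
Tile 12: (0,2)->(2,3) = 3
Tile 4: (0,3)->(0,3) = 0
Tile 15: (1,0)->(3,2) = 4
Tile 10: (1,1)->(2,1) = 1
Tile 1: (1,2)->(0,0) = 3
Tile 13: (1,3)->(3,0) = 5
Tile 5: (2,0)->(1,0) = 1
Tile 2: (2,1)->(0,1) = 2
Tile 7: (2,2)->(1,2) = 1
Tile 8: (2,3)->(1,3) = 1
Tile 14: (3,0)->(3,1) = 1
Tile 6: (3,1)->(1,1) = 2
Tile 9: (3,2)->(2,0) = 3
Tile 3: (3,3)->(0,2) = 4
Sum: 4 + 3 + 0 + 4 + 1 + 3 + 5 + 1 + 2 + 1 + 1 + 1 + 2 + 3 + 4 = 35

Answer: 35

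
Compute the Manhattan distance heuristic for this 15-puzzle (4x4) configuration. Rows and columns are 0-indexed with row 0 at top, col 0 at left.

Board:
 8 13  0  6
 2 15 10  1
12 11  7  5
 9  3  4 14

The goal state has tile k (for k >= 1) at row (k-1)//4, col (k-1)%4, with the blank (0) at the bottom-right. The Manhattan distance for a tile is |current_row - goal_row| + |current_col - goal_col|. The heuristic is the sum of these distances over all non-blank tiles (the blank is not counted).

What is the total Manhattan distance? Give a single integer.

Tile 8: at (0,0), goal (1,3), distance |0-1|+|0-3| = 4
Tile 13: at (0,1), goal (3,0), distance |0-3|+|1-0| = 4
Tile 6: at (0,3), goal (1,1), distance |0-1|+|3-1| = 3
Tile 2: at (1,0), goal (0,1), distance |1-0|+|0-1| = 2
Tile 15: at (1,1), goal (3,2), distance |1-3|+|1-2| = 3
Tile 10: at (1,2), goal (2,1), distance |1-2|+|2-1| = 2
Tile 1: at (1,3), goal (0,0), distance |1-0|+|3-0| = 4
Tile 12: at (2,0), goal (2,3), distance |2-2|+|0-3| = 3
Tile 11: at (2,1), goal (2,2), distance |2-2|+|1-2| = 1
Tile 7: at (2,2), goal (1,2), distance |2-1|+|2-2| = 1
Tile 5: at (2,3), goal (1,0), distance |2-1|+|3-0| = 4
Tile 9: at (3,0), goal (2,0), distance |3-2|+|0-0| = 1
Tile 3: at (3,1), goal (0,2), distance |3-0|+|1-2| = 4
Tile 4: at (3,2), goal (0,3), distance |3-0|+|2-3| = 4
Tile 14: at (3,3), goal (3,1), distance |3-3|+|3-1| = 2
Sum: 4 + 4 + 3 + 2 + 3 + 2 + 4 + 3 + 1 + 1 + 4 + 1 + 4 + 4 + 2 = 42

Answer: 42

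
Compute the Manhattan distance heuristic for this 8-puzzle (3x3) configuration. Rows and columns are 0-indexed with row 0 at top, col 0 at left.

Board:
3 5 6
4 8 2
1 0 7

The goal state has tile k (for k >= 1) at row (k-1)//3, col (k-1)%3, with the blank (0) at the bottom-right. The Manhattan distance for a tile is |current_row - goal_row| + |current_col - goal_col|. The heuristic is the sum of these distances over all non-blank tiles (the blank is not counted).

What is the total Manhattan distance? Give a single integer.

Tile 3: at (0,0), goal (0,2), distance |0-0|+|0-2| = 2
Tile 5: at (0,1), goal (1,1), distance |0-1|+|1-1| = 1
Tile 6: at (0,2), goal (1,2), distance |0-1|+|2-2| = 1
Tile 4: at (1,0), goal (1,0), distance |1-1|+|0-0| = 0
Tile 8: at (1,1), goal (2,1), distance |1-2|+|1-1| = 1
Tile 2: at (1,2), goal (0,1), distance |1-0|+|2-1| = 2
Tile 1: at (2,0), goal (0,0), distance |2-0|+|0-0| = 2
Tile 7: at (2,2), goal (2,0), distance |2-2|+|2-0| = 2
Sum: 2 + 1 + 1 + 0 + 1 + 2 + 2 + 2 = 11

Answer: 11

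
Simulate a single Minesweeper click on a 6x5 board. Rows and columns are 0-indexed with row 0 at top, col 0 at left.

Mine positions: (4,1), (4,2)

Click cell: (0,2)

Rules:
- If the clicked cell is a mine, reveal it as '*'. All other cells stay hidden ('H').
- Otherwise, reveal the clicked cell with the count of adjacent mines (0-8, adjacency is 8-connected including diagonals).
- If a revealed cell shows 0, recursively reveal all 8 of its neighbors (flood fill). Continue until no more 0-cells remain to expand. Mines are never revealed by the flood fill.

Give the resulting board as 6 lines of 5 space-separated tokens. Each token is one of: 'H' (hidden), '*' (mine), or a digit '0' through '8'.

0 0 0 0 0
0 0 0 0 0
0 0 0 0 0
1 2 2 1 0
H H H 1 0
H H H 1 0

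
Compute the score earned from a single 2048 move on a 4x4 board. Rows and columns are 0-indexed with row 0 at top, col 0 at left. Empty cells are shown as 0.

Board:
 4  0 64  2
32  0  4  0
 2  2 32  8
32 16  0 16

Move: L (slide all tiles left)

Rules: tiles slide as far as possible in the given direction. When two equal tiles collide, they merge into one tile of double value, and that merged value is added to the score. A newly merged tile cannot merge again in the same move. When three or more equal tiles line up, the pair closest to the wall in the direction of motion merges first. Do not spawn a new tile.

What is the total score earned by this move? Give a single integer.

Slide left:
row 0: [4, 0, 64, 2] -> [4, 64, 2, 0]  score +0 (running 0)
row 1: [32, 0, 4, 0] -> [32, 4, 0, 0]  score +0 (running 0)
row 2: [2, 2, 32, 8] -> [4, 32, 8, 0]  score +4 (running 4)
row 3: [32, 16, 0, 16] -> [32, 32, 0, 0]  score +32 (running 36)
Board after move:
 4 64  2  0
32  4  0  0
 4 32  8  0
32 32  0  0

Answer: 36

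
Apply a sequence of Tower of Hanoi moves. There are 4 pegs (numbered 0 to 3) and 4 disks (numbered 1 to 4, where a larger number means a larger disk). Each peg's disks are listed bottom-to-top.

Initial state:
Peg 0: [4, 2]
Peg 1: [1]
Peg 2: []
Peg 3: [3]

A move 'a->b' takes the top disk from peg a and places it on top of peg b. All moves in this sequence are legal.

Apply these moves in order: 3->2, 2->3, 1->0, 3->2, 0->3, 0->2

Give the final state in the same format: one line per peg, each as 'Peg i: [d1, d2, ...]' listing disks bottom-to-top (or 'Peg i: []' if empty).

Answer: Peg 0: [4]
Peg 1: []
Peg 2: [3, 2]
Peg 3: [1]

Derivation:
After move 1 (3->2):
Peg 0: [4, 2]
Peg 1: [1]
Peg 2: [3]
Peg 3: []

After move 2 (2->3):
Peg 0: [4, 2]
Peg 1: [1]
Peg 2: []
Peg 3: [3]

After move 3 (1->0):
Peg 0: [4, 2, 1]
Peg 1: []
Peg 2: []
Peg 3: [3]

After move 4 (3->2):
Peg 0: [4, 2, 1]
Peg 1: []
Peg 2: [3]
Peg 3: []

After move 5 (0->3):
Peg 0: [4, 2]
Peg 1: []
Peg 2: [3]
Peg 3: [1]

After move 6 (0->2):
Peg 0: [4]
Peg 1: []
Peg 2: [3, 2]
Peg 3: [1]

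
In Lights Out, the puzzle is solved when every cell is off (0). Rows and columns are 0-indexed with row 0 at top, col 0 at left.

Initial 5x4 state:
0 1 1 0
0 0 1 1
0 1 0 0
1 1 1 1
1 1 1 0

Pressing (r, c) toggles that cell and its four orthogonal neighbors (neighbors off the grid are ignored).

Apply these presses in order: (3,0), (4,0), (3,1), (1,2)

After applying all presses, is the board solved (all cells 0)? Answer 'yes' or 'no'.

Answer: no

Derivation:
After press 1 at (3,0):
0 1 1 0
0 0 1 1
1 1 0 0
0 0 1 1
0 1 1 0

After press 2 at (4,0):
0 1 1 0
0 0 1 1
1 1 0 0
1 0 1 1
1 0 1 0

After press 3 at (3,1):
0 1 1 0
0 0 1 1
1 0 0 0
0 1 0 1
1 1 1 0

After press 4 at (1,2):
0 1 0 0
0 1 0 0
1 0 1 0
0 1 0 1
1 1 1 0

Lights still on: 9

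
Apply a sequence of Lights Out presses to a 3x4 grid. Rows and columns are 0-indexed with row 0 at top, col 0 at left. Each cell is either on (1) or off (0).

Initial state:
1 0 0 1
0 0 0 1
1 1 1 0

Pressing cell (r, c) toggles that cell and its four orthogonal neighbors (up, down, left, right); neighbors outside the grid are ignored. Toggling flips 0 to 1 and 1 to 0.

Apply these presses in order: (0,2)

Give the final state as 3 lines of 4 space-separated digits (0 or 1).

After press 1 at (0,2):
1 1 1 0
0 0 1 1
1 1 1 0

Answer: 1 1 1 0
0 0 1 1
1 1 1 0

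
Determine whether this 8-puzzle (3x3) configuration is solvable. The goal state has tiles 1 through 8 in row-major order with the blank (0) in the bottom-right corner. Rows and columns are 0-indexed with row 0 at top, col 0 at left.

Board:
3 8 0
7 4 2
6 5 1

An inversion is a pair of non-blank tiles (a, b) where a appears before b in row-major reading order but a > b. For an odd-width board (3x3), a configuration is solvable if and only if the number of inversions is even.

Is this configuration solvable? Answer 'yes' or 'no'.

Answer: no

Derivation:
Inversions (pairs i<j in row-major order where tile[i] > tile[j] > 0): 19
19 is odd, so the puzzle is not solvable.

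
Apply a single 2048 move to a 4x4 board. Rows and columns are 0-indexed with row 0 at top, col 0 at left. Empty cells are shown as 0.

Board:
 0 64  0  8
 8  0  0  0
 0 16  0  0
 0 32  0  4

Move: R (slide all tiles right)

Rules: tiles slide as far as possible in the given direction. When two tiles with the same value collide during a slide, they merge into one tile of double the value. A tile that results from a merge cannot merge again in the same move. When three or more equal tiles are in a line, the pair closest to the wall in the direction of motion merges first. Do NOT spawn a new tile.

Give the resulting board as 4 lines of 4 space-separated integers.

Slide right:
row 0: [0, 64, 0, 8] -> [0, 0, 64, 8]
row 1: [8, 0, 0, 0] -> [0, 0, 0, 8]
row 2: [0, 16, 0, 0] -> [0, 0, 0, 16]
row 3: [0, 32, 0, 4] -> [0, 0, 32, 4]

Answer:  0  0 64  8
 0  0  0  8
 0  0  0 16
 0  0 32  4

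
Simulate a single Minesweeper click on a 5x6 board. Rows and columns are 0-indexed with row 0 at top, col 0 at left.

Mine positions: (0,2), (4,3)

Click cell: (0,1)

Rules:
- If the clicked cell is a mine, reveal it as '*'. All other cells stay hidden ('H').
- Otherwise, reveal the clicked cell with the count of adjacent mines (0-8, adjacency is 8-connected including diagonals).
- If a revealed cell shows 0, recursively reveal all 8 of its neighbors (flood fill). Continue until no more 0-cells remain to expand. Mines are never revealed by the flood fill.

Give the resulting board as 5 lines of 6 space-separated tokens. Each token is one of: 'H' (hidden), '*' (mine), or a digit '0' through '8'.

H 1 H H H H
H H H H H H
H H H H H H
H H H H H H
H H H H H H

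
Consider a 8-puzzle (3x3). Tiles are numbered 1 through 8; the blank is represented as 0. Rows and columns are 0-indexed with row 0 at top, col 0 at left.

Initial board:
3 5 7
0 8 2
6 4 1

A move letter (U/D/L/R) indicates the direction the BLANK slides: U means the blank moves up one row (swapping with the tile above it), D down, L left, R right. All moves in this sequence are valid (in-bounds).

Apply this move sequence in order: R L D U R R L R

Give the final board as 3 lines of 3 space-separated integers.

Answer: 3 5 7
8 2 0
6 4 1

Derivation:
After move 1 (R):
3 5 7
8 0 2
6 4 1

After move 2 (L):
3 5 7
0 8 2
6 4 1

After move 3 (D):
3 5 7
6 8 2
0 4 1

After move 4 (U):
3 5 7
0 8 2
6 4 1

After move 5 (R):
3 5 7
8 0 2
6 4 1

After move 6 (R):
3 5 7
8 2 0
6 4 1

After move 7 (L):
3 5 7
8 0 2
6 4 1

After move 8 (R):
3 5 7
8 2 0
6 4 1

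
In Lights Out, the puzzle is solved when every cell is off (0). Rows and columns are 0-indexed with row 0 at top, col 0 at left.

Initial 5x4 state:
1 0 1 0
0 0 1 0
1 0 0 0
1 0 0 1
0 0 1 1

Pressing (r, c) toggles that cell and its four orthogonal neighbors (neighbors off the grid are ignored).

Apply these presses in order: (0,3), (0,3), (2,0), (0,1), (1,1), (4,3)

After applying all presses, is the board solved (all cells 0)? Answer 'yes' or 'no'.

After press 1 at (0,3):
1 0 0 1
0 0 1 1
1 0 0 0
1 0 0 1
0 0 1 1

After press 2 at (0,3):
1 0 1 0
0 0 1 0
1 0 0 0
1 0 0 1
0 0 1 1

After press 3 at (2,0):
1 0 1 0
1 0 1 0
0 1 0 0
0 0 0 1
0 0 1 1

After press 4 at (0,1):
0 1 0 0
1 1 1 0
0 1 0 0
0 0 0 1
0 0 1 1

After press 5 at (1,1):
0 0 0 0
0 0 0 0
0 0 0 0
0 0 0 1
0 0 1 1

After press 6 at (4,3):
0 0 0 0
0 0 0 0
0 0 0 0
0 0 0 0
0 0 0 0

Lights still on: 0

Answer: yes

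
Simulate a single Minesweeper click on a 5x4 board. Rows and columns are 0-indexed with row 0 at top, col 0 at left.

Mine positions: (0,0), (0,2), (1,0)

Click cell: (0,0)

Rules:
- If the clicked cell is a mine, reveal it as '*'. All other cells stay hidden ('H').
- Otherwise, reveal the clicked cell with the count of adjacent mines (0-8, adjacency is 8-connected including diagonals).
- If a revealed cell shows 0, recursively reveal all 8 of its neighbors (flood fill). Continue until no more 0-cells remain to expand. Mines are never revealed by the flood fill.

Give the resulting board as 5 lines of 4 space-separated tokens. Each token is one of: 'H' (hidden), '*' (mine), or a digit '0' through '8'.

* H H H
H H H H
H H H H
H H H H
H H H H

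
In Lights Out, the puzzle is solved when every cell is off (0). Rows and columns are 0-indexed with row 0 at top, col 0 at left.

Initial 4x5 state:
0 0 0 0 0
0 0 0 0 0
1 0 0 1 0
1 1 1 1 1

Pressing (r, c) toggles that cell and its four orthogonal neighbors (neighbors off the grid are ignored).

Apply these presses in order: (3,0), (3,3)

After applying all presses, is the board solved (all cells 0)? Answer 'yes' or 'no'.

After press 1 at (3,0):
0 0 0 0 0
0 0 0 0 0
0 0 0 1 0
0 0 1 1 1

After press 2 at (3,3):
0 0 0 0 0
0 0 0 0 0
0 0 0 0 0
0 0 0 0 0

Lights still on: 0

Answer: yes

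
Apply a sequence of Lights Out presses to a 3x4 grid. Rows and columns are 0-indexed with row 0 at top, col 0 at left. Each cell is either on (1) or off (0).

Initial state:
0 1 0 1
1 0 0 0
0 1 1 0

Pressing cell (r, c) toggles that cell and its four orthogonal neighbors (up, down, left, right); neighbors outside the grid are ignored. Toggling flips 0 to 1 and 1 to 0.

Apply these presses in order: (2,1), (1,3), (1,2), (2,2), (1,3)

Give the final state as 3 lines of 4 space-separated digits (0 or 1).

Answer: 0 1 1 1
1 0 0 1
1 1 0 1

Derivation:
After press 1 at (2,1):
0 1 0 1
1 1 0 0
1 0 0 0

After press 2 at (1,3):
0 1 0 0
1 1 1 1
1 0 0 1

After press 3 at (1,2):
0 1 1 0
1 0 0 0
1 0 1 1

After press 4 at (2,2):
0 1 1 0
1 0 1 0
1 1 0 0

After press 5 at (1,3):
0 1 1 1
1 0 0 1
1 1 0 1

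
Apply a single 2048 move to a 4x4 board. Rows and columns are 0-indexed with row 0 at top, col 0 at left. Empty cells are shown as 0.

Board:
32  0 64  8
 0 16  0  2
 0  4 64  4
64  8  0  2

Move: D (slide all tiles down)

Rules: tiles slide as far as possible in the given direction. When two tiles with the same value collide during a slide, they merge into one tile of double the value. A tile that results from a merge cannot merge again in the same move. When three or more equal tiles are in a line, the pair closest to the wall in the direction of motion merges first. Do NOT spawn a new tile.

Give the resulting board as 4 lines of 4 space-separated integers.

Answer:   0   0   0   8
  0  16   0   2
 32   4   0   4
 64   8 128   2

Derivation:
Slide down:
col 0: [32, 0, 0, 64] -> [0, 0, 32, 64]
col 1: [0, 16, 4, 8] -> [0, 16, 4, 8]
col 2: [64, 0, 64, 0] -> [0, 0, 0, 128]
col 3: [8, 2, 4, 2] -> [8, 2, 4, 2]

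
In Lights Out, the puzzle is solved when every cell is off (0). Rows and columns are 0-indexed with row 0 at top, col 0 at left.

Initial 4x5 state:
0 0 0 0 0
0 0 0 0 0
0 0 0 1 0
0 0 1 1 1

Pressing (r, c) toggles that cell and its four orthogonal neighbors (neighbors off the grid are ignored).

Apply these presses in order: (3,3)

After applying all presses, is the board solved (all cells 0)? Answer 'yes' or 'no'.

After press 1 at (3,3):
0 0 0 0 0
0 0 0 0 0
0 0 0 0 0
0 0 0 0 0

Lights still on: 0

Answer: yes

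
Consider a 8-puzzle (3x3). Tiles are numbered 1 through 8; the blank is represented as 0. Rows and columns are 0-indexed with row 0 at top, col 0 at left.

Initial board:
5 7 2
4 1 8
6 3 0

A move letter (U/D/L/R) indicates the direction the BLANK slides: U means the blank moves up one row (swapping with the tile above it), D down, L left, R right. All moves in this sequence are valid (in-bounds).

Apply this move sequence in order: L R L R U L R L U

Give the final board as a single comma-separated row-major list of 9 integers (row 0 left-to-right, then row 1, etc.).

After move 1 (L):
5 7 2
4 1 8
6 0 3

After move 2 (R):
5 7 2
4 1 8
6 3 0

After move 3 (L):
5 7 2
4 1 8
6 0 3

After move 4 (R):
5 7 2
4 1 8
6 3 0

After move 5 (U):
5 7 2
4 1 0
6 3 8

After move 6 (L):
5 7 2
4 0 1
6 3 8

After move 7 (R):
5 7 2
4 1 0
6 3 8

After move 8 (L):
5 7 2
4 0 1
6 3 8

After move 9 (U):
5 0 2
4 7 1
6 3 8

Answer: 5, 0, 2, 4, 7, 1, 6, 3, 8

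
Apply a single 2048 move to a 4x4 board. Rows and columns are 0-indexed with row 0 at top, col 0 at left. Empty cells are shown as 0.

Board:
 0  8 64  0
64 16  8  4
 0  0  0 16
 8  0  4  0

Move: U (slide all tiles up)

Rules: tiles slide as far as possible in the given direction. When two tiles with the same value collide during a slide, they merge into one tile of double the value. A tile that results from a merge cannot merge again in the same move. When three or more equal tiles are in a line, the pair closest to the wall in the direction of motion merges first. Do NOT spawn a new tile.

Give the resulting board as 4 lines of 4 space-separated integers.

Answer: 64  8 64  4
 8 16  8 16
 0  0  4  0
 0  0  0  0

Derivation:
Slide up:
col 0: [0, 64, 0, 8] -> [64, 8, 0, 0]
col 1: [8, 16, 0, 0] -> [8, 16, 0, 0]
col 2: [64, 8, 0, 4] -> [64, 8, 4, 0]
col 3: [0, 4, 16, 0] -> [4, 16, 0, 0]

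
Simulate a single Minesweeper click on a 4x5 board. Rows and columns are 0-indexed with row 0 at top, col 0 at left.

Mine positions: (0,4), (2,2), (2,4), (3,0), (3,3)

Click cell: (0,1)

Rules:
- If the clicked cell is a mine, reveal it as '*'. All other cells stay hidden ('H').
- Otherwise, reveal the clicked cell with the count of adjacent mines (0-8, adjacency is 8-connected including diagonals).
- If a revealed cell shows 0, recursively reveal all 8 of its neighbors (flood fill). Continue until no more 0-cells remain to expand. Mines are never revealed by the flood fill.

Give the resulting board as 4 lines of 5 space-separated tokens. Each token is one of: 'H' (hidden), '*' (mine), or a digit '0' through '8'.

0 0 0 1 H
0 1 1 3 H
1 2 H H H
H H H H H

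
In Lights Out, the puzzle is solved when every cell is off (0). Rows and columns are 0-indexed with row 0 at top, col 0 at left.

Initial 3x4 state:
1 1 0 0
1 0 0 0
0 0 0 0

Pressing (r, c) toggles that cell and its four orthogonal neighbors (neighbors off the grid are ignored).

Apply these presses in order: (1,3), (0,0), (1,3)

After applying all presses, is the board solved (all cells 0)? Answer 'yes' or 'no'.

Answer: yes

Derivation:
After press 1 at (1,3):
1 1 0 1
1 0 1 1
0 0 0 1

After press 2 at (0,0):
0 0 0 1
0 0 1 1
0 0 0 1

After press 3 at (1,3):
0 0 0 0
0 0 0 0
0 0 0 0

Lights still on: 0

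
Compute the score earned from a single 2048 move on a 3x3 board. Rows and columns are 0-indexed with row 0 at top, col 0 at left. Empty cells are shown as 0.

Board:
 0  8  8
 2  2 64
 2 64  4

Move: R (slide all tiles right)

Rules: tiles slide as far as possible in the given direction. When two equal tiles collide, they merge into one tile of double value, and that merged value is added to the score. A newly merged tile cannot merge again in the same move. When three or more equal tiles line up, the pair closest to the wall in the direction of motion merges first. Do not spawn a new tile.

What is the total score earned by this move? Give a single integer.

Slide right:
row 0: [0, 8, 8] -> [0, 0, 16]  score +16 (running 16)
row 1: [2, 2, 64] -> [0, 4, 64]  score +4 (running 20)
row 2: [2, 64, 4] -> [2, 64, 4]  score +0 (running 20)
Board after move:
 0  0 16
 0  4 64
 2 64  4

Answer: 20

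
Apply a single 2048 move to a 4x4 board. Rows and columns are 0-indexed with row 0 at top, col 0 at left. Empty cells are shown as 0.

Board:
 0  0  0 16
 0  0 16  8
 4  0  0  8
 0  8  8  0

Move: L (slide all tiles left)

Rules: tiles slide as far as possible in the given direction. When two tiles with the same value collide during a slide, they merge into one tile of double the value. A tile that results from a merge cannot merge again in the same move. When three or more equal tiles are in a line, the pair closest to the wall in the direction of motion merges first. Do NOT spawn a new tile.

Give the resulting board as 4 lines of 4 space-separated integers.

Answer: 16  0  0  0
16  8  0  0
 4  8  0  0
16  0  0  0

Derivation:
Slide left:
row 0: [0, 0, 0, 16] -> [16, 0, 0, 0]
row 1: [0, 0, 16, 8] -> [16, 8, 0, 0]
row 2: [4, 0, 0, 8] -> [4, 8, 0, 0]
row 3: [0, 8, 8, 0] -> [16, 0, 0, 0]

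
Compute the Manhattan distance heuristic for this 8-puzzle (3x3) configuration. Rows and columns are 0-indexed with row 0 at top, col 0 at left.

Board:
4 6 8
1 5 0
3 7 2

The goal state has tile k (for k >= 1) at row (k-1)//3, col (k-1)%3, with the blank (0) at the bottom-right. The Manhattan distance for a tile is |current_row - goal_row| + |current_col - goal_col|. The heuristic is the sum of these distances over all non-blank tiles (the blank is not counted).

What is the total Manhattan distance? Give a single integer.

Answer: 15

Derivation:
Tile 4: at (0,0), goal (1,0), distance |0-1|+|0-0| = 1
Tile 6: at (0,1), goal (1,2), distance |0-1|+|1-2| = 2
Tile 8: at (0,2), goal (2,1), distance |0-2|+|2-1| = 3
Tile 1: at (1,0), goal (0,0), distance |1-0|+|0-0| = 1
Tile 5: at (1,1), goal (1,1), distance |1-1|+|1-1| = 0
Tile 3: at (2,0), goal (0,2), distance |2-0|+|0-2| = 4
Tile 7: at (2,1), goal (2,0), distance |2-2|+|1-0| = 1
Tile 2: at (2,2), goal (0,1), distance |2-0|+|2-1| = 3
Sum: 1 + 2 + 3 + 1 + 0 + 4 + 1 + 3 = 15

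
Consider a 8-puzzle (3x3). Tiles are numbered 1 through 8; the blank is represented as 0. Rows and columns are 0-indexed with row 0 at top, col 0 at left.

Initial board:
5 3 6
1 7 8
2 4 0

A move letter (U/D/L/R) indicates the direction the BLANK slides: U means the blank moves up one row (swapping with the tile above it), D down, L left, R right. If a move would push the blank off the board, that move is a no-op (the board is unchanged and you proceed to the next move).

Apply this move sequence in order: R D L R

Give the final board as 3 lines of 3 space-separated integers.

After move 1 (R):
5 3 6
1 7 8
2 4 0

After move 2 (D):
5 3 6
1 7 8
2 4 0

After move 3 (L):
5 3 6
1 7 8
2 0 4

After move 4 (R):
5 3 6
1 7 8
2 4 0

Answer: 5 3 6
1 7 8
2 4 0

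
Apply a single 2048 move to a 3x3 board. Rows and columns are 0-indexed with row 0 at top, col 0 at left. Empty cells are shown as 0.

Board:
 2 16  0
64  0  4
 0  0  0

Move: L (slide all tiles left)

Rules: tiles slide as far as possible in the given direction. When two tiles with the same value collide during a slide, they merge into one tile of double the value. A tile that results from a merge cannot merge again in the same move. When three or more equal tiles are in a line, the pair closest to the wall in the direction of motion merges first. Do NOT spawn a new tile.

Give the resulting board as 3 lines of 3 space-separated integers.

Answer:  2 16  0
64  4  0
 0  0  0

Derivation:
Slide left:
row 0: [2, 16, 0] -> [2, 16, 0]
row 1: [64, 0, 4] -> [64, 4, 0]
row 2: [0, 0, 0] -> [0, 0, 0]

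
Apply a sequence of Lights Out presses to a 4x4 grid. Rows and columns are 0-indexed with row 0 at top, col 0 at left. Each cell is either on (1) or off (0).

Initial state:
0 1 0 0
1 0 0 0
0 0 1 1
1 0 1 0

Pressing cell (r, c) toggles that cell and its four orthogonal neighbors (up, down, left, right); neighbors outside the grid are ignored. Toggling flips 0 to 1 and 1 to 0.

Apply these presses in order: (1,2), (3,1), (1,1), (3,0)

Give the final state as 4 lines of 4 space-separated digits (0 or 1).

After press 1 at (1,2):
0 1 1 0
1 1 1 1
0 0 0 1
1 0 1 0

After press 2 at (3,1):
0 1 1 0
1 1 1 1
0 1 0 1
0 1 0 0

After press 3 at (1,1):
0 0 1 0
0 0 0 1
0 0 0 1
0 1 0 0

After press 4 at (3,0):
0 0 1 0
0 0 0 1
1 0 0 1
1 0 0 0

Answer: 0 0 1 0
0 0 0 1
1 0 0 1
1 0 0 0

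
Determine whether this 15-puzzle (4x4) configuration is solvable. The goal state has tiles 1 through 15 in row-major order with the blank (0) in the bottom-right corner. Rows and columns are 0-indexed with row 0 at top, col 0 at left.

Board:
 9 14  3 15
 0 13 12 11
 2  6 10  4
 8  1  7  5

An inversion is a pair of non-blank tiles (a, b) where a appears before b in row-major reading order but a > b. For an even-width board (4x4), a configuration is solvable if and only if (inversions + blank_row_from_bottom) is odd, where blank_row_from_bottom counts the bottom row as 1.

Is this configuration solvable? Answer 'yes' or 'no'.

Answer: yes

Derivation:
Inversions: 74
Blank is in row 1 (0-indexed from top), which is row 3 counting from the bottom (bottom = 1).
74 + 3 = 77, which is odd, so the puzzle is solvable.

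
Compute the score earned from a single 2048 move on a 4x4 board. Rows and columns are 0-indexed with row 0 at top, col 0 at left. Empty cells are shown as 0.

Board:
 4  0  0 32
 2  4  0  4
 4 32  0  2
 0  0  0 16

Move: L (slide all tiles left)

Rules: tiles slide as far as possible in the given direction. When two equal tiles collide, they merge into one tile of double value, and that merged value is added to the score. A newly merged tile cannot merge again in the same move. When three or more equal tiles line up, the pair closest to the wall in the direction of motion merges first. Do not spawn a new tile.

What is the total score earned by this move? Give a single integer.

Answer: 8

Derivation:
Slide left:
row 0: [4, 0, 0, 32] -> [4, 32, 0, 0]  score +0 (running 0)
row 1: [2, 4, 0, 4] -> [2, 8, 0, 0]  score +8 (running 8)
row 2: [4, 32, 0, 2] -> [4, 32, 2, 0]  score +0 (running 8)
row 3: [0, 0, 0, 16] -> [16, 0, 0, 0]  score +0 (running 8)
Board after move:
 4 32  0  0
 2  8  0  0
 4 32  2  0
16  0  0  0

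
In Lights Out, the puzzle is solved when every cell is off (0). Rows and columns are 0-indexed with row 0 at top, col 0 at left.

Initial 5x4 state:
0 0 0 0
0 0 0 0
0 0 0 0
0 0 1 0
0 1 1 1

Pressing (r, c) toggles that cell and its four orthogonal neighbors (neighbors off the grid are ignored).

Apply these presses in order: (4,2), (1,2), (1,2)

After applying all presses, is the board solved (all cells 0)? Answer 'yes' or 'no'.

Answer: yes

Derivation:
After press 1 at (4,2):
0 0 0 0
0 0 0 0
0 0 0 0
0 0 0 0
0 0 0 0

After press 2 at (1,2):
0 0 1 0
0 1 1 1
0 0 1 0
0 0 0 0
0 0 0 0

After press 3 at (1,2):
0 0 0 0
0 0 0 0
0 0 0 0
0 0 0 0
0 0 0 0

Lights still on: 0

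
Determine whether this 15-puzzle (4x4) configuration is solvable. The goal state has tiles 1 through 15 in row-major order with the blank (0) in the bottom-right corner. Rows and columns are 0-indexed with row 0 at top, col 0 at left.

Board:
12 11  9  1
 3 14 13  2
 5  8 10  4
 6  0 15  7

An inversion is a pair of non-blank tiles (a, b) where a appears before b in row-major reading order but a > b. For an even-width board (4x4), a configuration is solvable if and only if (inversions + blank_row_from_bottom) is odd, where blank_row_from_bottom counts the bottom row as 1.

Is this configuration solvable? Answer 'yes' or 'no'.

Answer: no

Derivation:
Inversions: 53
Blank is in row 3 (0-indexed from top), which is row 1 counting from the bottom (bottom = 1).
53 + 1 = 54, which is even, so the puzzle is not solvable.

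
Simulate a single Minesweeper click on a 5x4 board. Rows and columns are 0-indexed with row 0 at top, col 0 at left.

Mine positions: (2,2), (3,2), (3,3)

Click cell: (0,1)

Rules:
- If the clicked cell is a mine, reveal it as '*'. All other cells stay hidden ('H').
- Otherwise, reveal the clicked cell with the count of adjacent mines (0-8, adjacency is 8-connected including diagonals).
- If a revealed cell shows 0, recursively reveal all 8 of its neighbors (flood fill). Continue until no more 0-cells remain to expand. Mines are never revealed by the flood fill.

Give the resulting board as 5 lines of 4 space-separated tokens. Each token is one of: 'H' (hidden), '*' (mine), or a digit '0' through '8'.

0 0 0 0
0 1 1 1
0 2 H H
0 2 H H
0 1 H H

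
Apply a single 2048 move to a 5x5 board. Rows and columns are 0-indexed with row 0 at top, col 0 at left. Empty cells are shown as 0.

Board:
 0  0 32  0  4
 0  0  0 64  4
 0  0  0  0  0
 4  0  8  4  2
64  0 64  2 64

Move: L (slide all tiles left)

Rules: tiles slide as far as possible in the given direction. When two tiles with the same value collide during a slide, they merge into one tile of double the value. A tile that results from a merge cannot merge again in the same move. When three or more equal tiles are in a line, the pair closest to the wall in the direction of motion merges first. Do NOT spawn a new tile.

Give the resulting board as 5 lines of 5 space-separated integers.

Slide left:
row 0: [0, 0, 32, 0, 4] -> [32, 4, 0, 0, 0]
row 1: [0, 0, 0, 64, 4] -> [64, 4, 0, 0, 0]
row 2: [0, 0, 0, 0, 0] -> [0, 0, 0, 0, 0]
row 3: [4, 0, 8, 4, 2] -> [4, 8, 4, 2, 0]
row 4: [64, 0, 64, 2, 64] -> [128, 2, 64, 0, 0]

Answer:  32   4   0   0   0
 64   4   0   0   0
  0   0   0   0   0
  4   8   4   2   0
128   2  64   0   0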